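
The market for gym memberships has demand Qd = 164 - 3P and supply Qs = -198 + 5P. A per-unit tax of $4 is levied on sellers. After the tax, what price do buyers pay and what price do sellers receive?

Pre-tax equilibrium: P* = 45.25, Q* = 28.25.
Tax on sellers shifts supply to Qs = -198 + 5(P − 4) = -218 + 5P.
164 - 3P = -218 + 5P gives buyer price Pb = 47.75; sellers receive Ps = 47.75 − 4 = 43.75.
New quantity: Q = 164 − 3(47.75) = 20.75.

Buyers pay $47.75, sellers receive $43.75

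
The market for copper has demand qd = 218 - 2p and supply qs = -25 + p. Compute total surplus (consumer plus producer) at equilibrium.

Total surplus = 2352

Equilibrium: 218 - 2p = -25 + p gives p* = 81, q* = 56.
Demand choke price: p = 109; supply starts at p = 25.
CS = ½(109 − 81)(56) = 784; PS = ½(81 − 25)(56) = 1568.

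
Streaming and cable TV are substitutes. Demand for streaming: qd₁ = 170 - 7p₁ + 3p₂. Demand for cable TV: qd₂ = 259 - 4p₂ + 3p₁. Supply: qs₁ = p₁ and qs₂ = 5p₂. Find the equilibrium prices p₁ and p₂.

p₁ = 769/21, p₂ = 2582/63

Market 1: 170 - 7p₁ + 3p₂ = p₁ → 8p₁ - 3p₂ = 170.
Market 2: 9p₂ - 3p₁ = 259.
Eliminating p₂: 9×(1) + 3×(2) gives 63p₁ = 2307, so p₁ = 769/21.
Back-substitute into (2): p₂ = (259 + 3×769/21) / 9 = 2582/63.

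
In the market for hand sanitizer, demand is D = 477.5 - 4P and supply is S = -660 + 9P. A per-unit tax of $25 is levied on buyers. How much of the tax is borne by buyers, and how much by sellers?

Pre-tax equilibrium: P* = 87.5, Q* = 127.5.
Tax on buyers shifts demand to D = 477.5 − 4(P + 25) = 377.5 - 4P.
377.5 - 4P = -660 + 9P gives seller price Ps = 2075/26; buyers pay Pb = 2075/26 + 25 = 2725/26.
New quantity: Q = 477.5 − 4(2725/26) = 1515/26.
Buyer burden = 2725/26 − 87.5 = 225/13; seller burden = 87.5 − 2075/26 = 100/13.

Buyers bear 225/13, sellers bear 100/13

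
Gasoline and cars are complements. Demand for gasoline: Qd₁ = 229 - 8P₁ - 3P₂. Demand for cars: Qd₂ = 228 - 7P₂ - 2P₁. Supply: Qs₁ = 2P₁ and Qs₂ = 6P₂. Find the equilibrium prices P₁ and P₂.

Market 1: 229 - 8P₁ - 3P₂ = 2P₁ → 10P₁ + 3P₂ = 229.
Market 2: 13P₂ + 2P₁ = 228.
Eliminating P₂: 13×(1) − 3×(2) gives 124P₁ = 2293, so P₁ = 2293/124.
Back-substitute into (2): P₂ = (228 − 2×2293/124) / 13 = 911/62.

P₁ = 2293/124, P₂ = 911/62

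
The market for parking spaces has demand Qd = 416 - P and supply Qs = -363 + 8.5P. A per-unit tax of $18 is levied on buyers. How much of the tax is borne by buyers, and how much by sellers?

Buyers bear 306/19, sellers bear 36/19

Pre-tax equilibrium: P* = 82, Q* = 334.
Tax on buyers shifts demand to Qd = 416 − 1(P + 18) = 398 - P.
398 - P = -363 + 8.5P gives seller price Ps = 1522/19; buyers pay Pb = 1522/19 + 18 = 1864/19.
New quantity: Q = 416 − 1(1864/19) = 6040/19.
Buyer burden = 1864/19 − 82 = 306/19; seller burden = 82 − 1522/19 = 36/19.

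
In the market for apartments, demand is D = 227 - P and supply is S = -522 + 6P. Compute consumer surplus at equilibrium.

Consumer surplus = 7200

Equilibrium: 227 - P = -522 + 6P gives P* = 107, Q* = 120.
Demand choke price (D = 0): P = 227.
CS = ½(227 − 107)(120) = 7200.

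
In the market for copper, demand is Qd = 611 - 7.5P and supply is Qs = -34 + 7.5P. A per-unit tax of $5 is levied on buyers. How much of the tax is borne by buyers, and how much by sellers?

Pre-tax equilibrium: P* = 43, Q* = 288.5.
Tax on buyers shifts demand to Qd = 611 − 7.5(P + 5) = 573.5 - 7.5P.
573.5 - 7.5P = -34 + 7.5P gives seller price Ps = 40.5; buyers pay Pb = 40.5 + 5 = 45.5.
New quantity: Q = 611 − 7.5(45.5) = 269.75.
Buyer burden = 45.5 − 43 = 2.5; seller burden = 43 − 40.5 = 2.5.

Buyers bear $2.5, sellers bear $2.5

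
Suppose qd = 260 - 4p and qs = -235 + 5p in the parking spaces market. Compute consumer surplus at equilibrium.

Equilibrium: 260 - 4p = -235 + 5p gives p* = 55, q* = 40.
Demand choke price (qd = 0): p = 65.
CS = ½(65 − 55)(40) = 200.

Consumer surplus = 200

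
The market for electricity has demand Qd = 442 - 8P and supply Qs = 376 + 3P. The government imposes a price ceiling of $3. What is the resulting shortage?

Equilibrium price would be P* = 6, so the ceiling at 3 binds.
At P = 3: Qd = 442 − 8(3) = 418, Qs = 376 + 3(3) = 385.
Shortage = 418 − 385 = 33.

Shortage = 33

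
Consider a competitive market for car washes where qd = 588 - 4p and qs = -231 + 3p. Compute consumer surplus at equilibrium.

Equilibrium: 588 - 4p = -231 + 3p gives p* = 117, q* = 120.
Demand choke price (qd = 0): p = 147.
CS = ½(147 − 117)(120) = 1800.

Consumer surplus = 1800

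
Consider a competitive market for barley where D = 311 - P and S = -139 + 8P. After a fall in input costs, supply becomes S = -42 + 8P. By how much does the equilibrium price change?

Original equilibrium: P* = 50, Q* = 261.
New equilibrium: 311 - P = -42 + 8P, so 353 = 9P and P' = 353/9; Q' = 311 − 1(353/9) = 2446/9.
Change in price: 353/9 − 50 = -97/9.

ΔP = -97/9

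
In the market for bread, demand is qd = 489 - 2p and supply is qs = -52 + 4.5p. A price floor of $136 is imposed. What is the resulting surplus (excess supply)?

Equilibrium price would be p* = 1082/13, so the floor at 136 binds.
At p = 136: qd = 217, qs = 560.
Surplus = 560 − 217 = 343.

Surplus = 343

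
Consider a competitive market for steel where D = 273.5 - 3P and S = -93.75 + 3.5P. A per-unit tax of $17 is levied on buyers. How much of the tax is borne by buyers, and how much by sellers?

Pre-tax equilibrium: P* = 56.5, Q* = 104.
Tax on buyers shifts demand to D = 273.5 − 3(P + 17) = 222.5 - 3P.
222.5 - 3P = -93.75 + 3.5P gives seller price Ps = 1265/26; buyers pay Pb = 1265/26 + 17 = 1707/26.
New quantity: Q = 273.5 − 3(1707/26) = 995/13.
Buyer burden = 1707/26 − 56.5 = 119/13; seller burden = 56.5 − 1265/26 = 102/13.

Buyers bear 119/13, sellers bear 102/13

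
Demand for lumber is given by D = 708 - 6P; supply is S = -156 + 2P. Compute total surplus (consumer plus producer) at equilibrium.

Total surplus = 1200

Equilibrium: 708 - 6P = -156 + 2P gives P* = 108, Q* = 60.
Demand choke price: P = 118; supply starts at P = 78.
CS = ½(118 − 108)(60) = 300; PS = ½(108 − 78)(60) = 900.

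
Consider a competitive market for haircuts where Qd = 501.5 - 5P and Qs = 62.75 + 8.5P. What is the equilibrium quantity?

Q* = 339

Set Qd = Qs: 501.5 - 5P = 62.75 + 8.5P.
438.75 = 13.5P, so P* = 32.5.
Q* = 501.5 − 5(32.5) = 339.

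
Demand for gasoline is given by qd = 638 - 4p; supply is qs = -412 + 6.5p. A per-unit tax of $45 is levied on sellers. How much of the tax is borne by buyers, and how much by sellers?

Buyers bear 195/7, sellers bear 120/7

Pre-tax equilibrium: p* = 100, q* = 238.
Tax on sellers shifts supply to qs = -412 + 6.5(p − 45) = -704.5 + 6.5p.
638 - 4p = -704.5 + 6.5p gives buyer price pb = 895/7; sellers receive ps = 895/7 − 45 = 580/7.
New quantity: q = 638 − 4(895/7) = 886/7.
Buyer burden = 895/7 − 100 = 195/7; seller burden = 100 − 580/7 = 120/7.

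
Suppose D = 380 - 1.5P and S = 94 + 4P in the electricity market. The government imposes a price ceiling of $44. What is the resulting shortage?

Shortage = 44

Equilibrium price would be P* = 52, so the ceiling at 44 binds.
At P = 44: D = 380 − 1.5(44) = 314, S = 94 + 4(44) = 270.
Shortage = 314 − 270 = 44.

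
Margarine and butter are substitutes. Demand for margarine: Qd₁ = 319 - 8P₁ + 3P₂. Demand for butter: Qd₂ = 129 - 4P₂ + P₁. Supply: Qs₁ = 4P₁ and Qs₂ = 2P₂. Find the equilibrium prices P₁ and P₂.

Market 1: 319 - 8P₁ + 3P₂ = 4P₁ → 12P₁ - 3P₂ = 319.
Market 2: 6P₂ - P₁ = 129.
Eliminating P₂: 6×(1) + 3×(2) gives 69P₁ = 2301, so P₁ = 767/23.
Back-substitute into (2): P₂ = (129 + 1×767/23) / 6 = 1867/69.

P₁ = 767/23, P₂ = 1867/69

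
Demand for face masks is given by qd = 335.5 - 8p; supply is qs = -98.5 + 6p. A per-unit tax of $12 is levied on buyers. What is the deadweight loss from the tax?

Deadweight loss = 1728/7

Pre-tax equilibrium: p* = 31, q* = 87.5.
Tax on buyers shifts demand to qd = 335.5 − 8(p + 12) = 239.5 - 8p.
239.5 - 8p = -98.5 + 6p gives seller price ps = 169/7; buyers pay pb = 169/7 + 12 = 253/7.
New quantity: q = 335.5 − 8(253/7) = 649/14.
DWL = ½ × 12 × (87.5 − 649/14) = 1728/7.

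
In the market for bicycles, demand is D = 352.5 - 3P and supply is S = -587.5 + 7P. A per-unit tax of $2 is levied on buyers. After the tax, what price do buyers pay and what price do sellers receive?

Buyers pay $95.4, sellers receive $93.4

Pre-tax equilibrium: P* = 94, Q* = 70.5.
Tax on buyers shifts demand to D = 352.5 − 3(P + 2) = 346.5 - 3P.
346.5 - 3P = -587.5 + 7P gives seller price Ps = 93.4; buyers pay Pb = 93.4 + 2 = 95.4.
New quantity: Q = 352.5 − 3(95.4) = 66.3.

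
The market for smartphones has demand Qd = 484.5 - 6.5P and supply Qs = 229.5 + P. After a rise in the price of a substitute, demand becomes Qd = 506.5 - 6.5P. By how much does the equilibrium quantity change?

ΔQ = 44/15

Original equilibrium: P* = 34, Q* = 263.5.
New equilibrium: 506.5 - 6.5P = 229.5 + P, so 277 = 7.5P and P' = 554/15; Q' = 506.5 − 6.5(554/15) = 7993/30.
Change in quantity: 7993/30 − 263.5 = 44/15.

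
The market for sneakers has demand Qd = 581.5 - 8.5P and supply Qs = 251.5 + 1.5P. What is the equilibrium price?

P* = 33

Set Qd = Qs: 581.5 - 8.5P = 251.5 + 1.5P.
330 = 10P, so P* = 33.
Q* = 581.5 − 8.5(33) = 301.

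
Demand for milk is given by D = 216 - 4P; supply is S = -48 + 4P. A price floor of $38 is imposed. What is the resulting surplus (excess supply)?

Equilibrium price would be P* = 33, so the floor at 38 binds.
At P = 38: D = 64, S = 104.
Surplus = 104 − 64 = 40.

Surplus = 40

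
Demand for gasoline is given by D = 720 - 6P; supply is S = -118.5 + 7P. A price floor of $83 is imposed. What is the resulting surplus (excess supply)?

Equilibrium price would be P* = 64.5, so the floor at 83 binds.
At P = 83: D = 222, S = 462.5.
Surplus = 462.5 − 222 = 240.5.

Surplus = 240.5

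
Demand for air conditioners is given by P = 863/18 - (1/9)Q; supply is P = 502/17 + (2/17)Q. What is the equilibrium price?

P* = 39

Set the two price expressions equal: 863/18 - (1/9)Q = 502/17 + (2/17)Q.
5635/306 = (35/153)Q, so Q* = 80.5.
P* = 863/18 − (1/9)(80.5) = 39.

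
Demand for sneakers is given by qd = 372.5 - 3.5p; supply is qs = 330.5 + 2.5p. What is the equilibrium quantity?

q* = 348

Set qd = qs: 372.5 - 3.5p = 330.5 + 2.5p.
42 = 6p, so p* = 7.
q* = 372.5 − 3.5(7) = 348.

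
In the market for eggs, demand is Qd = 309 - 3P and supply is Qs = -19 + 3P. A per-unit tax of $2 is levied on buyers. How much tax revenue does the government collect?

Tax revenue = 284

Pre-tax equilibrium: P* = 164/3, Q* = 145.
Tax on buyers shifts demand to Qd = 309 − 3(P + 2) = 303 - 3P.
303 - 3P = -19 + 3P gives seller price Ps = 161/3; buyers pay Pb = 161/3 + 2 = 167/3.
New quantity: Q = 309 − 3(167/3) = 142.
Revenue = 2 × 142 = 284.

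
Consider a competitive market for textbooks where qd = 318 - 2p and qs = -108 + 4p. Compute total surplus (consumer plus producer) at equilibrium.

Total surplus = 11616

Equilibrium: 318 - 2p = -108 + 4p gives p* = 71, q* = 176.
Demand choke price: p = 159; supply starts at p = 27.
CS = ½(159 − 71)(176) = 7744; PS = ½(71 − 27)(176) = 3872.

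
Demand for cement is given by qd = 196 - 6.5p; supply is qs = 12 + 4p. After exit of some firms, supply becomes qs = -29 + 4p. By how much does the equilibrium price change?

Original equilibrium: p* = 368/21, q* = 1724/21.
New equilibrium: 196 - 6.5p = -29 + 4p, so 225 = 10.5p and p' = 150/7; q' = 196 − 6.5(150/7) = 397/7.
Change in price: 150/7 − 368/21 = 82/21.

Δp = 82/21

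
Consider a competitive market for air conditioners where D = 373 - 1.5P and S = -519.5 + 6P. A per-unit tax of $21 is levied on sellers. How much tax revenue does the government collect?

Tax revenue = 3555.3

Pre-tax equilibrium: P* = 119, Q* = 194.5.
Tax on sellers shifts supply to S = -519.5 + 6(P − 21) = -645.5 + 6P.
373 - 1.5P = -645.5 + 6P gives buyer price Pb = 135.8; sellers receive Ps = 135.8 − 21 = 114.8.
New quantity: Q = 373 − 1.5(135.8) = 169.3.
Revenue = 21 × 169.3 = 3555.3.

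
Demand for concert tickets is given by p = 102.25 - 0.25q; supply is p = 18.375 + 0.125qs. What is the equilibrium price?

p* = 139/3

Set the two price expressions equal: 102.25 - 0.25q = 18.375 + 0.125q.
83.875 = 0.375q, so q* = 671/3.
p* = 102.25 − (0.25)(671/3) = 139/3.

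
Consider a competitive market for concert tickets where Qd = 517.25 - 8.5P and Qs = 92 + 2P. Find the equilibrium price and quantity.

Set Qd = Qs: 517.25 - 8.5P = 92 + 2P.
425.25 = 10.5P, so P* = 40.5.
Q* = 517.25 − 8.5(40.5) = 173.

P* = 40.5, Q* = 173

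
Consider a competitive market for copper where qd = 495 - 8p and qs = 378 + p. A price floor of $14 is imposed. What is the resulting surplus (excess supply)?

Equilibrium price would be p* = 13, so the floor at 14 binds.
At p = 14: qd = 383, qs = 392.
Surplus = 392 − 383 = 9.

Surplus = 9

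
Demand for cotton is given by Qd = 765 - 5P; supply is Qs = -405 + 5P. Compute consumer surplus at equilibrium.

Equilibrium: 765 - 5P = -405 + 5P gives P* = 117, Q* = 180.
Demand choke price (Qd = 0): P = 153.
CS = ½(153 − 117)(180) = 3240.

Consumer surplus = 3240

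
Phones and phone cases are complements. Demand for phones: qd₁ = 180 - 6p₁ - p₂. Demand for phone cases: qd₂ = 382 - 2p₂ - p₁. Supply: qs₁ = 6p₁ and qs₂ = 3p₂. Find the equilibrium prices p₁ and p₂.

p₁ = 518/59, p₂ = 4404/59

Market 1: 180 - 6p₁ - p₂ = 6p₁ → 12p₁ + p₂ = 180.
Market 2: 5p₂ + p₁ = 382.
Eliminating p₂: 5×(1) − 1×(2) gives 59p₁ = 518, so p₁ = 518/59.
Back-substitute into (2): p₂ = (382 − 1×518/59) / 5 = 4404/59.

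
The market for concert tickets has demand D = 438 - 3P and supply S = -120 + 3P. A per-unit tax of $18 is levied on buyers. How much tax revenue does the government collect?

Pre-tax equilibrium: P* = 93, Q* = 159.
Tax on buyers shifts demand to D = 438 − 3(P + 18) = 384 - 3P.
384 - 3P = -120 + 3P gives seller price Ps = 84; buyers pay Pb = 84 + 18 = 102.
New quantity: Q = 438 − 3(102) = 132.
Revenue = 18 × 132 = 2376.

Tax revenue = 2376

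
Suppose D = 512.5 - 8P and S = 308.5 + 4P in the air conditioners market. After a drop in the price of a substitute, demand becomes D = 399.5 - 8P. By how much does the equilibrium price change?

ΔP = -113/12

Original equilibrium: P* = 17, Q* = 376.5.
New equilibrium: 399.5 - 8P = 308.5 + 4P, so 91 = 12P and P' = 91/12; Q' = 399.5 − 8(91/12) = 2033/6.
Change in price: 91/12 − 17 = -113/12.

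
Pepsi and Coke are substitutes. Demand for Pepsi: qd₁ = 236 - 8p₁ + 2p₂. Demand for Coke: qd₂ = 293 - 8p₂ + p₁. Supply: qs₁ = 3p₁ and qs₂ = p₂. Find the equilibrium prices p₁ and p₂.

p₁ = 2710/97, p₂ = 3459/97

Market 1: 236 - 8p₁ + 2p₂ = 3p₁ → 11p₁ - 2p₂ = 236.
Market 2: 9p₂ - p₁ = 293.
Eliminating p₂: 9×(1) + 2×(2) gives 97p₁ = 2710, so p₁ = 2710/97.
Back-substitute into (2): p₂ = (293 + 1×2710/97) / 9 = 3459/97.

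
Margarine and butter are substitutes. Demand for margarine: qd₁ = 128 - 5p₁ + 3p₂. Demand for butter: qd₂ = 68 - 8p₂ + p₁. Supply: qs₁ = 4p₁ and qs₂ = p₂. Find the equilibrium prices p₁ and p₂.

Market 1: 128 - 5p₁ + 3p₂ = 4p₁ → 9p₁ - 3p₂ = 128.
Market 2: 9p₂ - p₁ = 68.
Eliminating p₂: 9×(1) + 3×(2) gives 78p₁ = 1356, so p₁ = 226/13.
Back-substitute into (2): p₂ = (68 + 1×226/13) / 9 = 370/39.

p₁ = 226/13, p₂ = 370/39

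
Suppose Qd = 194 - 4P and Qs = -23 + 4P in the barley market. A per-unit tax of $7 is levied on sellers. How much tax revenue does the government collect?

Tax revenue = 500.5

Pre-tax equilibrium: P* = 27.125, Q* = 85.5.
Tax on sellers shifts supply to Qs = -23 + 4(P − 7) = -51 + 4P.
194 - 4P = -51 + 4P gives buyer price Pb = 30.625; sellers receive Ps = 30.625 − 7 = 23.625.
New quantity: Q = 194 − 4(30.625) = 71.5.
Revenue = 7 × 71.5 = 500.5.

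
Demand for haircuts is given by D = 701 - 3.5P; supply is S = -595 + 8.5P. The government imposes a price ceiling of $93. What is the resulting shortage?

Shortage = 180

Equilibrium price would be P* = 108, so the ceiling at 93 binds.
At P = 93: D = 701 − 3.5(93) = 375.5, S = -595 + 8.5(93) = 195.5.
Shortage = 375.5 − 195.5 = 180.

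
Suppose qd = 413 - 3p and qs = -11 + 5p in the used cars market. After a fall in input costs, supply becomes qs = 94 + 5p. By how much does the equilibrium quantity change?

Original equilibrium: p* = 53, q* = 254.
New equilibrium: 413 - 3p = 94 + 5p, so 319 = 8p and p' = 39.875; q' = 413 − 3(39.875) = 293.375.
Change in quantity: 293.375 − 254 = 39.375.

Δq = 39.375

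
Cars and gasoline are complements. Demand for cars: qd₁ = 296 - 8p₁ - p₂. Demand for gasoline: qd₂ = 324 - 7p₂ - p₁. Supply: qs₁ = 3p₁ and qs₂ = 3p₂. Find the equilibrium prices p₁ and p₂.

p₁ = 2636/109, p₂ = 3268/109

Market 1: 296 - 8p₁ - p₂ = 3p₁ → 11p₁ + p₂ = 296.
Market 2: 10p₂ + p₁ = 324.
Eliminating p₂: 10×(1) − 1×(2) gives 109p₁ = 2636, so p₁ = 2636/109.
Back-substitute into (2): p₂ = (324 − 1×2636/109) / 10 = 3268/109.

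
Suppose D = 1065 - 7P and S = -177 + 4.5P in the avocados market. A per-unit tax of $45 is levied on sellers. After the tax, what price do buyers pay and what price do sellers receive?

Pre-tax equilibrium: P* = 108, Q* = 309.
Tax on sellers shifts supply to S = -177 + 4.5(P − 45) = -379.5 + 4.5P.
1065 - 7P = -379.5 + 4.5P gives buyer price Pb = 2889/23; sellers receive Ps = 2889/23 − 45 = 1854/23.
New quantity: Q = 1065 − 7(2889/23) = 4272/23.

Buyers pay 2889/23, sellers receive 1854/23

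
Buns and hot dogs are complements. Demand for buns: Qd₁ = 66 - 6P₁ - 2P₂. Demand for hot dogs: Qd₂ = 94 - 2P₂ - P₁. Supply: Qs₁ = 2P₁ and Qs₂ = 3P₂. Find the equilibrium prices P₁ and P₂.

Market 1: 66 - 6P₁ - 2P₂ = 2P₁ → 8P₁ + 2P₂ = 66.
Market 2: 5P₂ + P₁ = 94.
Eliminating P₂: 5×(1) − 2×(2) gives 38P₁ = 142, so P₁ = 71/19.
Back-substitute into (2): P₂ = (94 − 1×71/19) / 5 = 343/19.

P₁ = 71/19, P₂ = 343/19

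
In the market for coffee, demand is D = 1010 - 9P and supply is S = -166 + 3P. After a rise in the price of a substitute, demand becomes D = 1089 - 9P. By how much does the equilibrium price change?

Original equilibrium: P* = 98, Q* = 128.
New equilibrium: 1089 - 9P = -166 + 3P, so 1255 = 12P and P' = 1255/12; Q' = 1089 − 9(1255/12) = 147.75.
Change in price: 1255/12 − 98 = 79/12.

ΔP = 79/12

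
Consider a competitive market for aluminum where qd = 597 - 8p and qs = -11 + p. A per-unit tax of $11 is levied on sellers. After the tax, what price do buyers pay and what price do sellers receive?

Buyers pay 619/9, sellers receive 520/9

Pre-tax equilibrium: p* = 608/9, q* = 509/9.
Tax on sellers shifts supply to qs = -11 + 1(p − 11) = -22 + p.
597 - 8p = -22 + p gives buyer price pb = 619/9; sellers receive ps = 619/9 − 11 = 520/9.
New quantity: q = 597 − 8(619/9) = 421/9.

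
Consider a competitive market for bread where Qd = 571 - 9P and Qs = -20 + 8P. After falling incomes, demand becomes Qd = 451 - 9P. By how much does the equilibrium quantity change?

ΔQ = -960/17

Original equilibrium: P* = 591/17, Q* = 4388/17.
New equilibrium: 451 - 9P = -20 + 8P, so 471 = 17P and P' = 471/17; Q' = 451 − 9(471/17) = 3428/17.
Change in quantity: 3428/17 − 4388/17 = -960/17.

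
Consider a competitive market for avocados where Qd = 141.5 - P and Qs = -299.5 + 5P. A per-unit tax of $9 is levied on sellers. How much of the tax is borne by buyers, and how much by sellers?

Pre-tax equilibrium: P* = 73.5, Q* = 68.
Tax on sellers shifts supply to Qs = -299.5 + 5(P − 9) = -344.5 + 5P.
141.5 - P = -344.5 + 5P gives buyer price Pb = 81; sellers receive Ps = 81 − 9 = 72.
New quantity: Q = 141.5 − 1(81) = 60.5.
Buyer burden = 81 − 73.5 = 7.5; seller burden = 73.5 − 72 = 1.5.

Buyers bear $7.5, sellers bear $1.5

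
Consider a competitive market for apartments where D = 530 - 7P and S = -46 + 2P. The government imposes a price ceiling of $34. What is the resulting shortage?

Shortage = 270

Equilibrium price would be P* = 64, so the ceiling at 34 binds.
At P = 34: D = 530 − 7(34) = 292, S = -46 + 2(34) = 22.
Shortage = 292 − 22 = 270.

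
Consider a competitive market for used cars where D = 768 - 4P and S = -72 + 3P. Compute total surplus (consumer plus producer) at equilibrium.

Equilibrium: 768 - 4P = -72 + 3P gives P* = 120, Q* = 288.
Demand choke price: P = 192; supply starts at P = 24.
CS = ½(192 − 120)(288) = 10368; PS = ½(120 − 24)(288) = 13824.

Total surplus = 24192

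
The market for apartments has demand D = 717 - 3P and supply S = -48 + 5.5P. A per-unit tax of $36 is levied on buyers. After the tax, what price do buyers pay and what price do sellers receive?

Pre-tax equilibrium: P* = 90, Q* = 447.
Tax on buyers shifts demand to D = 717 − 3(P + 36) = 609 - 3P.
609 - 3P = -48 + 5.5P gives seller price Ps = 1314/17; buyers pay Pb = 1314/17 + 36 = 1926/17.
New quantity: Q = 717 − 3(1926/17) = 6411/17.

Buyers pay 1926/17, sellers receive 1314/17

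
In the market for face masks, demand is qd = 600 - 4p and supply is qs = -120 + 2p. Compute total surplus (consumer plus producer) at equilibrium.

Equilibrium: 600 - 4p = -120 + 2p gives p* = 120, q* = 120.
Demand choke price: p = 150; supply starts at p = 60.
CS = ½(150 − 120)(120) = 1800; PS = ½(120 − 60)(120) = 3600.

Total surplus = 5400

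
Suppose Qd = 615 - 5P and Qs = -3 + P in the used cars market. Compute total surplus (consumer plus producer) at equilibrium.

Equilibrium: 615 - 5P = -3 + P gives P* = 103, Q* = 100.
Demand choke price: P = 123; supply starts at P = 3.
CS = ½(123 − 103)(100) = 1000; PS = ½(103 − 3)(100) = 5000.

Total surplus = 6000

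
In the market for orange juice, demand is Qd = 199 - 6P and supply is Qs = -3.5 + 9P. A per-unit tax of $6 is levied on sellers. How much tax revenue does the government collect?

Tax revenue = 578.4

Pre-tax equilibrium: P* = 13.5, Q* = 118.
Tax on sellers shifts supply to Qs = -3.5 + 9(P − 6) = -57.5 + 9P.
199 - 6P = -57.5 + 9P gives buyer price Pb = 17.1; sellers receive Ps = 17.1 − 6 = 11.1.
New quantity: Q = 199 − 6(17.1) = 96.4.
Revenue = 6 × 96.4 = 578.4.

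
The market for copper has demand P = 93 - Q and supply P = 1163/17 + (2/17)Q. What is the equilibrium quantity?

Q* = 22

Set the two price expressions equal: 93 - Q = 1163/17 + (2/17)Q.
418/17 = (19/17)Q, so Q* = 22.
P* = 93 − (1)(22) = 71.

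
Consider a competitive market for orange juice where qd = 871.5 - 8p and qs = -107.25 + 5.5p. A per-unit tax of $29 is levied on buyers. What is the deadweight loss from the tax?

Pre-tax equilibrium: p* = 72.5, q* = 291.5.
Tax on buyers shifts demand to qd = 871.5 − 8(p + 29) = 639.5 - 8p.
639.5 - 8p = -107.25 + 5.5p gives seller price ps = 2987/54; buyers pay pb = 2987/54 + 29 = 4553/54.
New quantity: q = 871.5 − 8(4553/54) = 10637/54.
DWL = ½ × 29 × (291.5 − 10637/54) = 37004/27.

Deadweight loss = 37004/27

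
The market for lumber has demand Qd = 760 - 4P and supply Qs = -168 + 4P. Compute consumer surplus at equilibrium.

Equilibrium: 760 - 4P = -168 + 4P gives P* = 116, Q* = 296.
Demand choke price (Qd = 0): P = 190.
CS = ½(190 − 116)(296) = 10952.

Consumer surplus = 10952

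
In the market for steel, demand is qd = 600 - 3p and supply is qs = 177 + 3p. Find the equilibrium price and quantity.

Set qd = qs: 600 - 3p = 177 + 3p.
423 = 6p, so p* = 70.5.
q* = 600 − 3(70.5) = 388.5.

p* = 70.5, q* = 388.5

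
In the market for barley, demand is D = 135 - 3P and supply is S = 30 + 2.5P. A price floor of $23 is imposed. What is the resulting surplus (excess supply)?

Surplus = 21.5

Equilibrium price would be P* = 210/11, so the floor at 23 binds.
At P = 23: D = 66, S = 87.5.
Surplus = 87.5 − 66 = 21.5.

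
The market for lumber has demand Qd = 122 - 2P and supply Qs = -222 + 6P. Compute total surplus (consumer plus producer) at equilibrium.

Equilibrium: 122 - 2P = -222 + 6P gives P* = 43, Q* = 36.
Demand choke price: P = 61; supply starts at P = 37.
CS = ½(61 − 43)(36) = 324; PS = ½(43 − 37)(36) = 108.

Total surplus = 432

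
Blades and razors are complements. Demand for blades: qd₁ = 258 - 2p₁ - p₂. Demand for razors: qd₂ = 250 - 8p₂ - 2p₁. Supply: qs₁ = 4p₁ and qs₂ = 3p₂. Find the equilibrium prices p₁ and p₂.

p₁ = 40.4375, p₂ = 15.375

Market 1: 258 - 2p₁ - p₂ = 4p₁ → 6p₁ + p₂ = 258.
Market 2: 11p₂ + 2p₁ = 250.
Eliminating p₂: 11×(1) − 1×(2) gives 64p₁ = 2588, so p₁ = 40.4375.
Back-substitute into (2): p₂ = (250 − 2×40.4375) / 11 = 15.375.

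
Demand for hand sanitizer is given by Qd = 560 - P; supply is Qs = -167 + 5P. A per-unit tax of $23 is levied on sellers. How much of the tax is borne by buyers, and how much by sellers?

Pre-tax equilibrium: P* = 727/6, Q* = 2633/6.
Tax on sellers shifts supply to Qs = -167 + 5(P − 23) = -282 + 5P.
560 - P = -282 + 5P gives buyer price Pb = 421/3; sellers receive Ps = 421/3 − 23 = 352/3.
New quantity: Q = 560 − 1(421/3) = 1259/3.
Buyer burden = 421/3 − 727/6 = 115/6; seller burden = 727/6 − 352/3 = 23/6.

Buyers bear 115/6, sellers bear 23/6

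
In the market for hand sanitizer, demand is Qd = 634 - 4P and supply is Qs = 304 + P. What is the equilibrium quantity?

Q* = 370

Set Qd = Qs: 634 - 4P = 304 + P.
330 = 5P, so P* = 66.
Q* = 634 − 4(66) = 370.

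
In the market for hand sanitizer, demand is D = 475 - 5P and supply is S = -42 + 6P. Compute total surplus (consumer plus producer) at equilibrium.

Equilibrium: 475 - 5P = -42 + 6P gives P* = 47, Q* = 240.
Demand choke price: P = 95; supply starts at P = 7.
CS = ½(95 − 47)(240) = 5760; PS = ½(47 − 7)(240) = 4800.

Total surplus = 10560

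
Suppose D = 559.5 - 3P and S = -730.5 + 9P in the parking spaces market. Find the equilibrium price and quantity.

Set D = S: 559.5 - 3P = -730.5 + 9P.
1290 = 12P, so P* = 107.5.
Q* = 559.5 − 3(107.5) = 237.

P* = 107.5, Q* = 237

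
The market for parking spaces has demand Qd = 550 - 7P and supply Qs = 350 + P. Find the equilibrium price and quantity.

P* = 25, Q* = 375

Set Qd = Qs: 550 - 7P = 350 + P.
200 = 8P, so P* = 25.
Q* = 550 − 7(25) = 375.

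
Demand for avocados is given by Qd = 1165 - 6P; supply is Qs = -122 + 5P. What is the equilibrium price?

Set Qd = Qs: 1165 - 6P = -122 + 5P.
1287 = 11P, so P* = 117.
Q* = 1165 − 6(117) = 463.

P* = 117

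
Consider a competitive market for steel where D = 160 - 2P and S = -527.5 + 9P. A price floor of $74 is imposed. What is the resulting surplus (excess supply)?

Surplus = 126.5

Equilibrium price would be P* = 62.5, so the floor at 74 binds.
At P = 74: D = 12, S = 138.5.
Surplus = 138.5 − 12 = 126.5.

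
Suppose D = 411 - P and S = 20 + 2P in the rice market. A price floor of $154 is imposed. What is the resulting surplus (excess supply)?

Surplus = 71

Equilibrium price would be P* = 391/3, so the floor at 154 binds.
At P = 154: D = 257, S = 328.
Surplus = 328 − 257 = 71.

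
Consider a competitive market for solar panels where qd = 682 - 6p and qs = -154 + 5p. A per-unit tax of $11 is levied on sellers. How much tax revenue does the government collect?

Tax revenue = 2156

Pre-tax equilibrium: p* = 76, q* = 226.
Tax on sellers shifts supply to qs = -154 + 5(p − 11) = -209 + 5p.
682 - 6p = -209 + 5p gives buyer price pb = 81; sellers receive ps = 81 − 11 = 70.
New quantity: q = 682 − 6(81) = 196.
Revenue = 11 × 196 = 2156.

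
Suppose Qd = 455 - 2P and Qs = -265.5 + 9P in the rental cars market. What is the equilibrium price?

Set Qd = Qs: 455 - 2P = -265.5 + 9P.
720.5 = 11P, so P* = 65.5.
Q* = 455 − 2(65.5) = 324.

P* = 65.5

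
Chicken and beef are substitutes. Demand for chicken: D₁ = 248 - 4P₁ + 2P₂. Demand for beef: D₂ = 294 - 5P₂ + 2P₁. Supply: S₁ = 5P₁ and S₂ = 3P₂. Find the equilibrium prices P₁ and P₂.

Market 1: 248 - 4P₁ + 2P₂ = 5P₁ → 9P₁ - 2P₂ = 248.
Market 2: 8P₂ - 2P₁ = 294.
Eliminating P₂: 8×(1) + 2×(2) gives 68P₁ = 2572, so P₁ = 643/17.
Back-substitute into (2): P₂ = (294 + 2×643/17) / 8 = 1571/34.

P₁ = 643/17, P₂ = 1571/34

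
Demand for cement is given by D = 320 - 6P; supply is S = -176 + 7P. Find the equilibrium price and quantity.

Set D = S: 320 - 6P = -176 + 7P.
496 = 13P, so P* = 496/13.
Q* = 320 − 6(496/13) = 1184/13.

P* = 496/13, Q* = 1184/13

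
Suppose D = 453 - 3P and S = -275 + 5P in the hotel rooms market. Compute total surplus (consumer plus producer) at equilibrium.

Equilibrium: 453 - 3P = -275 + 5P gives P* = 91, Q* = 180.
Demand choke price: P = 151; supply starts at P = 55.
CS = ½(151 − 91)(180) = 5400; PS = ½(91 − 55)(180) = 3240.

Total surplus = 8640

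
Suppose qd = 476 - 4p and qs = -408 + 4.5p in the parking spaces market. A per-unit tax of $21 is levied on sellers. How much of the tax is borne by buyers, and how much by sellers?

Buyers bear 189/17, sellers bear 168/17

Pre-tax equilibrium: p* = 104, q* = 60.
Tax on sellers shifts supply to qs = -408 + 4.5(p − 21) = -502.5 + 4.5p.
476 - 4p = -502.5 + 4.5p gives buyer price pb = 1957/17; sellers receive ps = 1957/17 − 21 = 1600/17.
New quantity: q = 476 − 4(1957/17) = 264/17.
Buyer burden = 1957/17 − 104 = 189/17; seller burden = 104 − 1600/17 = 168/17.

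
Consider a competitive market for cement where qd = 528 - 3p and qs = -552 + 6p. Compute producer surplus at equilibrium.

Equilibrium: 528 - 3p = -552 + 6p gives p* = 120, q* = 168.
Supply starts at p = 92 (where qs = 0).
PS = ½(120 − 92)(168) = 2352.

Producer surplus = 2352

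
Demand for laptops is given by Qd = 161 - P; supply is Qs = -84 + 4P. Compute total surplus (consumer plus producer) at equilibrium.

Total surplus = 7840

Equilibrium: 161 - P = -84 + 4P gives P* = 49, Q* = 112.
Demand choke price: P = 161; supply starts at P = 21.
CS = ½(161 − 49)(112) = 6272; PS = ½(49 − 21)(112) = 1568.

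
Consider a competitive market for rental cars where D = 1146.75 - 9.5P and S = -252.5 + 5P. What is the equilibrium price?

Set D = S: 1146.75 - 9.5P = -252.5 + 5P.
1399.25 = 14.5P, so P* = 96.5.
Q* = 1146.75 − 9.5(96.5) = 230.

P* = 96.5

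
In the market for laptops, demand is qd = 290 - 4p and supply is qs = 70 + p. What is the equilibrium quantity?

Set qd = qs: 290 - 4p = 70 + p.
220 = 5p, so p* = 44.
q* = 290 − 4(44) = 114.

q* = 114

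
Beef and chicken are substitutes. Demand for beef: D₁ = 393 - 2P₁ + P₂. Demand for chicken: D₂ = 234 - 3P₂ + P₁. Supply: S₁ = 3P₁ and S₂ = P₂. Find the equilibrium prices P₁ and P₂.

P₁ = 1806/19, P₂ = 1563/19

Market 1: 393 - 2P₁ + P₂ = 3P₁ → 5P₁ - P₂ = 393.
Market 2: 4P₂ - P₁ = 234.
Eliminating P₂: 4×(1) + 1×(2) gives 19P₁ = 1806, so P₁ = 1806/19.
Back-substitute into (2): P₂ = (234 + 1×1806/19) / 4 = 1563/19.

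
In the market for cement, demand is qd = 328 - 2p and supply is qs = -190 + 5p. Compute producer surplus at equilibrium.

Equilibrium: 328 - 2p = -190 + 5p gives p* = 74, q* = 180.
Supply starts at p = 38 (where qs = 0).
PS = ½(74 − 38)(180) = 3240.

Producer surplus = 3240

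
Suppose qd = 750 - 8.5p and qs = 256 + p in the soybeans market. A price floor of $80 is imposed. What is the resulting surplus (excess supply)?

Surplus = 266

Equilibrium price would be p* = 52, so the floor at 80 binds.
At p = 80: qd = 70, qs = 336.
Surplus = 336 − 70 = 266.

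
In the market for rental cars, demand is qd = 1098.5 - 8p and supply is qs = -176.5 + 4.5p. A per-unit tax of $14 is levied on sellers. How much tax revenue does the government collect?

Tax revenue = 3390.52

Pre-tax equilibrium: p* = 102, q* = 282.5.
Tax on sellers shifts supply to qs = -176.5 + 4.5(p − 14) = -239.5 + 4.5p.
1098.5 - 8p = -239.5 + 4.5p gives buyer price pb = 107.04; sellers receive ps = 107.04 − 14 = 93.04.
New quantity: q = 1098.5 − 8(107.04) = 242.18.
Revenue = 14 × 242.18 = 3390.52.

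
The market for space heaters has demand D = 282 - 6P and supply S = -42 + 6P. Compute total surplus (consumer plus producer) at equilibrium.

Total surplus = 2400

Equilibrium: 282 - 6P = -42 + 6P gives P* = 27, Q* = 120.
Demand choke price: P = 47; supply starts at P = 7.
CS = ½(47 − 27)(120) = 1200; PS = ½(27 − 7)(120) = 1200.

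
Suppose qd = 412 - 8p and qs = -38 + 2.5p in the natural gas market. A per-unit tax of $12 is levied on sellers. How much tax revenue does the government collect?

Tax revenue = 3888/7

Pre-tax equilibrium: p* = 300/7, q* = 484/7.
Tax on sellers shifts supply to qs = -38 + 2.5(p − 12) = -68 + 2.5p.
412 - 8p = -68 + 2.5p gives buyer price pb = 320/7; sellers receive ps = 320/7 − 12 = 236/7.
New quantity: q = 412 − 8(320/7) = 324/7.
Revenue = 12 × 324/7 = 3888/7.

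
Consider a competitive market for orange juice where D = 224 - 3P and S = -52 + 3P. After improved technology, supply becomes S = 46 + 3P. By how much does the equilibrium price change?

Original equilibrium: P* = 46, Q* = 86.
New equilibrium: 224 - 3P = 46 + 3P, so 178 = 6P and P' = 89/3; Q' = 224 − 3(89/3) = 135.
Change in price: 89/3 − 46 = -49/3.

ΔP = -49/3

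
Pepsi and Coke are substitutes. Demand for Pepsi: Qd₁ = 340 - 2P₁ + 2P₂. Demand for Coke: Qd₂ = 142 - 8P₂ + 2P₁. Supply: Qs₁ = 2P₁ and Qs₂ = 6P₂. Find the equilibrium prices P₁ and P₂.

Market 1: 340 - 2P₁ + 2P₂ = 2P₁ → 4P₁ - 2P₂ = 340.
Market 2: 14P₂ - 2P₁ = 142.
Eliminating P₂: 14×(1) + 2×(2) gives 52P₁ = 5044, so P₁ = 97.
Back-substitute into (2): P₂ = (142 + 2×97) / 14 = 24.

P₁ = 97, P₂ = 24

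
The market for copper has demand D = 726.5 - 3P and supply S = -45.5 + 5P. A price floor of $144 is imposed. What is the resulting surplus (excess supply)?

Equilibrium price would be P* = 96.5, so the floor at 144 binds.
At P = 144: D = 294.5, S = 674.5.
Surplus = 674.5 − 294.5 = 380.

Surplus = 380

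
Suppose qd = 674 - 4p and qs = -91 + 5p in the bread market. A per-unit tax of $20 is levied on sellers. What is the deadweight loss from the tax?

Deadweight loss = 4000/9

Pre-tax equilibrium: p* = 85, q* = 334.
Tax on sellers shifts supply to qs = -91 + 5(p − 20) = -191 + 5p.
674 - 4p = -191 + 5p gives buyer price pb = 865/9; sellers receive ps = 865/9 − 20 = 685/9.
New quantity: q = 674 − 4(865/9) = 2606/9.
DWL = ½ × 20 × (334 − 2606/9) = 4000/9.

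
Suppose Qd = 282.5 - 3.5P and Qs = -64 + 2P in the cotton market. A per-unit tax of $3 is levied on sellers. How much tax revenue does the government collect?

Tax revenue = 1920/11

Pre-tax equilibrium: P* = 63, Q* = 62.
Tax on sellers shifts supply to Qs = -64 + 2(P − 3) = -70 + 2P.
282.5 - 3.5P = -70 + 2P gives buyer price Pb = 705/11; sellers receive Ps = 705/11 − 3 = 672/11.
New quantity: Q = 282.5 − 3.5(705/11) = 640/11.
Revenue = 3 × 640/11 = 1920/11.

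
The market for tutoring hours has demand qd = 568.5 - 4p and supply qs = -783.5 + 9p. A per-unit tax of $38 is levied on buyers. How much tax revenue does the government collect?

Pre-tax equilibrium: p* = 104, q* = 152.5.
Tax on buyers shifts demand to qd = 568.5 − 4(p + 38) = 416.5 - 4p.
416.5 - 4p = -783.5 + 9p gives seller price ps = 1200/13; buyers pay pb = 1200/13 + 38 = 1694/13.
New quantity: q = 568.5 − 4(1694/13) = 1229/26.
Revenue = 38 × 1229/26 = 23351/13.

Tax revenue = 23351/13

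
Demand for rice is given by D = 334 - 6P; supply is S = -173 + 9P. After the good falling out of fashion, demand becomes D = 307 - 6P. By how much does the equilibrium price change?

ΔP = -1.8

Original equilibrium: P* = 33.8, Q* = 131.2.
New equilibrium: 307 - 6P = -173 + 9P, so 480 = 15P and P' = 32; Q' = 307 − 6(32) = 115.
Change in price: 32 − 33.8 = -1.8.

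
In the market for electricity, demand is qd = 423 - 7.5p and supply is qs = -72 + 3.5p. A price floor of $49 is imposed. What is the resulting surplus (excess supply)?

Equilibrium price would be p* = 45, so the floor at 49 binds.
At p = 49: qd = 55.5, qs = 99.5.
Surplus = 99.5 − 55.5 = 44.

Surplus = 44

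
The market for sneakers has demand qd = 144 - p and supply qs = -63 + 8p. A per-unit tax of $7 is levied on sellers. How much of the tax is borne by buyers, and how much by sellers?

Pre-tax equilibrium: p* = 23, q* = 121.
Tax on sellers shifts supply to qs = -63 + 8(p − 7) = -119 + 8p.
144 - p = -119 + 8p gives buyer price pb = 263/9; sellers receive ps = 263/9 − 7 = 200/9.
New quantity: q = 144 − 1(263/9) = 1033/9.
Buyer burden = 263/9 − 23 = 56/9; seller burden = 23 − 200/9 = 7/9.

Buyers bear 56/9, sellers bear 7/9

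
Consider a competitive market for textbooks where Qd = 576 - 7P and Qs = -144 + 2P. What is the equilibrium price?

P* = 80

Set Qd = Qs: 576 - 7P = -144 + 2P.
720 = 9P, so P* = 80.
Q* = 576 − 7(80) = 16.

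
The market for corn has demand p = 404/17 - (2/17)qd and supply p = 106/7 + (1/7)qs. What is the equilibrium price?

p* = 616/31

Set the two price expressions equal: 404/17 - (2/17)q = 106/7 + (1/7)q.
1026/119 = (31/119)q, so q* = 1026/31.
p* = 404/17 − (2/17)(1026/31) = 616/31.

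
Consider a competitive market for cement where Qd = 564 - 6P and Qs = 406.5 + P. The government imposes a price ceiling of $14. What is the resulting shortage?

Shortage = 59.5

Equilibrium price would be P* = 22.5, so the ceiling at 14 binds.
At P = 14: Qd = 564 − 6(14) = 480, Qs = 406.5 + 1(14) = 420.5.
Shortage = 480 − 420.5 = 59.5.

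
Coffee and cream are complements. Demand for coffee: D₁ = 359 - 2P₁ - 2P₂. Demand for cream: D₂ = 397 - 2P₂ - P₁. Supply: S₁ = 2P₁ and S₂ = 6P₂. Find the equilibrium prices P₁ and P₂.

P₁ = 1039/15, P₂ = 1229/30

Market 1: 359 - 2P₁ - 2P₂ = 2P₁ → 4P₁ + 2P₂ = 359.
Market 2: 8P₂ + P₁ = 397.
Eliminating P₂: 8×(1) − 2×(2) gives 30P₁ = 2078, so P₁ = 1039/15.
Back-substitute into (2): P₂ = (397 − 1×1039/15) / 8 = 1229/30.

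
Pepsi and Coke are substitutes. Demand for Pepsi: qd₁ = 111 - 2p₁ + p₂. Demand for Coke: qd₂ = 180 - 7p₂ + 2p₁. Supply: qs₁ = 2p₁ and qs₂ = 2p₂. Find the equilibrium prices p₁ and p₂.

Market 1: 111 - 2p₁ + p₂ = 2p₁ → 4p₁ - p₂ = 111.
Market 2: 9p₂ - 2p₁ = 180.
Eliminating p₂: 9×(1) + 1×(2) gives 34p₁ = 1179, so p₁ = 1179/34.
Back-substitute into (2): p₂ = (180 + 2×1179/34) / 9 = 471/17.

p₁ = 1179/34, p₂ = 471/17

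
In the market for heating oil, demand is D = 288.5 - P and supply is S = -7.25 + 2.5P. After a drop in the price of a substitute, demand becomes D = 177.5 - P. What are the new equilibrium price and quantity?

Original equilibrium: P* = 84.5, Q* = 204.
New equilibrium: 177.5 - P = -7.25 + 2.5P, so 184.75 = 3.5P and P' = 739/14; Q' = 177.5 − 1(739/14) = 873/7.

P' = 739/14, Q' = 873/7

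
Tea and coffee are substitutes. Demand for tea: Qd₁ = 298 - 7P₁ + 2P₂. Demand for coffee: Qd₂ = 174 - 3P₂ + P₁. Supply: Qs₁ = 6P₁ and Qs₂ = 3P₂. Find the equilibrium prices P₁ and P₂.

P₁ = 534/19, P₂ = 640/19

Market 1: 298 - 7P₁ + 2P₂ = 6P₁ → 13P₁ - 2P₂ = 298.
Market 2: 6P₂ - P₁ = 174.
Eliminating P₂: 6×(1) + 2×(2) gives 76P₁ = 2136, so P₁ = 534/19.
Back-substitute into (2): P₂ = (174 + 1×534/19) / 6 = 640/19.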